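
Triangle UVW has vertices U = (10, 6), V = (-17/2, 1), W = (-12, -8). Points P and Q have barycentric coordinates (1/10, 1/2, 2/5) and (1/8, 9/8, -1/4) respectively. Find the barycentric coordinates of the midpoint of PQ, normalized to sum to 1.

(9/80, 13/16, 3/40)

Since both coordinate triples sum to 1, the midpoint's barycentrics are the componentwise average.
(1/10+1/8)/2 = 9/80; similarly 13/16 and 3/40.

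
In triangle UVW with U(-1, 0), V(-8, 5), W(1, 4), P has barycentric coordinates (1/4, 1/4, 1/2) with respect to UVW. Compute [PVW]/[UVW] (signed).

The signed ratio [PVW]/[UVW] equals the barycentric coordinate of P at vertex U, which is 1/4.

1/4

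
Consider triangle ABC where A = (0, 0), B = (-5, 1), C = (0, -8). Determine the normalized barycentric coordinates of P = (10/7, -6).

Signed area of the reference triangle: [ABC] = ½·(0·(1−(-8)) + (-5)·(-8−0) + 0·(0−1)) = ½·(0 + 40 + 0) = 20.
[PBC] = ½·((10/7)·(1−(-8)) + (-5)·(-8−(-6)) + 0·(-6−1)) = ½·(90/7 + 10 + 0) = 80/7, so the A-coordinate is (80/7)/20 = 4/7.
[APC] = ½·(0·(-6−(-8)) + (10/7)·(-8−0) + 0·(0−(-6))) = ½·(0 − 80/7 + 0) = -40/7, so the B-coordinate is -2/7.
[ABP] = ½·(0·(1−(-6)) + (-5)·(-6−0) + (10/7)·(0−1)) = ½·(0 + 30 − 10/7) = 100/7, so the C-coordinate is 5/7.

(4/7, -2/7, 5/7)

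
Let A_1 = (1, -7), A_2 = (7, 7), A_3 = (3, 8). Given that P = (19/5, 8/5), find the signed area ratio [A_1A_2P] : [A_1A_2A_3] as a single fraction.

1/5

[A_1A_2A_3] = ½·(1·(7−8) + 7·(8−(-7)) + 3·(-7−7)) = ½·(-1 + 105 − 42) = 31.
[A_1A_2P] = ½·(1·(7−(8/5)) + 7·(8/5−(-7)) + (19/5)·(-7−7)) = ½·(27/5 + 301/5 − 266/5) = 31/5, so the ratio is (31/5)/31 = 1/5.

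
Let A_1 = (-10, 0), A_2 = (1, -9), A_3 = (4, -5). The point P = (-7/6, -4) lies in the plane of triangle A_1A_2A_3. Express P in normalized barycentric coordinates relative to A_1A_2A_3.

Signed area of the reference triangle: [A_1A_2A_3] = ½·((-10)·(-9−(-5)) + 1·(-5−0) + 4·(0−(-9))) = ½·(40 − 5 + 36) = 71/2.
[PA_2A_3] = ½·((-7/6)·(-9−(-5)) + 1·(-5−(-4)) + 4·(-4−(-9))) = ½·(14/3 − 1 + 20) = 71/6, so the A_1-coordinate is (71/6)/(71/2) = 1/3.
[A_1PA_3] = ½·((-10)·(-4−(-5)) + (-7/6)·(-5−0) + 4·(0−(-4))) = ½·(-10 + 35/6 + 16) = 71/12, so the A_2-coordinate is 1/6.
[A_1A_2P] = ½·((-10)·(-9−(-4)) + 1·(-4−0) + (-7/6)·(0−(-9))) = ½·(50 − 4 − 21/2) = 71/4, so the A_3-coordinate is 1/2.
Check: 1/3 + 1/6 + 1/2 = 1.

(1/3, 1/6, 1/2)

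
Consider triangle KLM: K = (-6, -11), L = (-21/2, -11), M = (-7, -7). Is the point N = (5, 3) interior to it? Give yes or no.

no

Barycentric coordinates of N: (13/18, -29/9, 7/2).
The three coordinates are positive, negative, positive; a point is interior exactly when all three are positive.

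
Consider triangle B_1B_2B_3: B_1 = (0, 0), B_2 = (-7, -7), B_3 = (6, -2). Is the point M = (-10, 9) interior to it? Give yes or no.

no

Barycentric coordinates of M: (223/56, -17/28, -19/8).
The three coordinates are positive, negative, negative; a point is interior exactly when all three are positive.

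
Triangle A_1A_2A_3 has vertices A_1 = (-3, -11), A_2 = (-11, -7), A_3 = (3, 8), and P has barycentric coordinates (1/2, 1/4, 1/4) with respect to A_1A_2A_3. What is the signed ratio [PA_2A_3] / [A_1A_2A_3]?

The signed ratio [PA_2A_3]/[A_1A_2A_3] equals the barycentric coordinate of P at vertex A_1, which is 1/2.

1/2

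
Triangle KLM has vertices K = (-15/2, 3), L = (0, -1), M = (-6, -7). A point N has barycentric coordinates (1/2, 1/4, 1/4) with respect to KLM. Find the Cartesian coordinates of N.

N = (1/2)·K + (1/4)·L + (1/4)·M.
x-coordinate: (1/2)·(-15/2) + (1/4)·0 + (1/4)·(-6) = -21/4.
y-coordinate: (1/2)·3 + (1/4)·(-1) + (1/4)·(-7) = -1/2.

(-21/4, -1/2)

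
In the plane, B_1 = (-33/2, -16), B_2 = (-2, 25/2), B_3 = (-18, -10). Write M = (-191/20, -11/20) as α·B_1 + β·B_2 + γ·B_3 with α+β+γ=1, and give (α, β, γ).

(3/10, 1/2, 1/5)

Signed area of the reference triangle: [B_1B_2B_3] = ½·((-33/2)·(25/2−(-10)) + (-2)·(-10−(-16)) + (-18)·(-16−(25/2))) = ½·(-1485/4 − 12 + 513) = 519/8.
[MB_2B_3] = ½·((-191/20)·(25/2−(-10)) + (-2)·(-10−(-11/20)) + (-18)·(-11/20−(25/2))) = ½·(-1719/8 + 189/10 + 2349/10) = 1557/80, so the B_1-coordinate is (1557/80)/(519/8) = 3/10.
[B_1MB_3] = ½·((-33/2)·(-11/20−(-10)) + (-191/20)·(-10−(-16)) + (-18)·(-16−(-11/20))) = ½·(-6237/40 − 573/10 + 2781/10) = 519/16, so the B_2-coordinate is 1/2.
[B_1B_2M] = ½·((-33/2)·(25/2−(-11/20)) + (-2)·(-11/20−(-16)) + (-191/20)·(-16−(25/2))) = ½·(-8613/40 − 309/10 + 10887/40) = 519/40, so the B_3-coordinate is 1/5.
Check: 3/10 + 1/2 + 1/5 = 1.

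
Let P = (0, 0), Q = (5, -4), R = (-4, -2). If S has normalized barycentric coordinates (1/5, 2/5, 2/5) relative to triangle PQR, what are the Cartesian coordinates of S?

S = (1/5)·P + (2/5)·Q + (2/5)·R.
x-coordinate: (1/5)·0 + (2/5)·5 + (2/5)·(-4) = 2/5.
y-coordinate: (1/5)·0 + (2/5)·(-4) + (2/5)·(-2) = -12/5.

(2/5, -12/5)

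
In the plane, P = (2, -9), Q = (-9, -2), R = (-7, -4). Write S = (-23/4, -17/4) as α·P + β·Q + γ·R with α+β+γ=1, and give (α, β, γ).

Signed area of the reference triangle: [PQR] = ½·(2·(-2−(-4)) + (-9)·(-4−(-9)) + (-7)·(-9−(-2))) = ½·(4 − 45 + 49) = 4.
[SQR] = ½·((-23/4)·(-2−(-4)) + (-9)·(-4−(-17/4)) + (-7)·(-17/4−(-2))) = ½·(-23/2 − 9/4 + 63/4) = 1, so the P-coordinate is 1/4 = 1/4.
[PSR] = ½·(2·(-17/4−(-4)) + (-23/4)·(-4−(-9)) + (-7)·(-9−(-17/4))) = ½·(-1/2 − 115/4 + 133/4) = 2, so the Q-coordinate is 1/2.
[PQS] = ½·(2·(-2−(-17/4)) + (-9)·(-17/4−(-9)) + (-23/4)·(-9−(-2))) = ½·(9/2 − 171/4 + 161/4) = 1, so the R-coordinate is 1/4.
Check: 1/4 + 1/2 + 1/4 = 1.

(1/4, 1/2, 1/4)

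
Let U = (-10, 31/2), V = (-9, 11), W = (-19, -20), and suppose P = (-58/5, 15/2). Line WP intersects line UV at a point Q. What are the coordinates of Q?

Barycentric coordinates of P with respect to UVW: (3/5, 1/5, 1/5).
On side UV the W-coordinate is zero; dropping P's W-weight 1/5 and renormalizing the remaining 3/5 : 1/5 gives weights 3/4, 1/4 on U, V.
Q = (3/4)·(-10, 31/2) + (1/4)·(-9, 11) = (-39/4, 115/8).

(-39/4, 115/8)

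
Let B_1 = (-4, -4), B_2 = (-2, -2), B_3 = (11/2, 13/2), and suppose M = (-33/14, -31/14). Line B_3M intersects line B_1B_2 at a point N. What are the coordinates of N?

(-11/3, -11/3)

Barycentric coordinates of M with respect to B_1B_2B_3: (5/7, 1/7, 1/7).
On side B_1B_2 the B_3-coordinate is zero; dropping M's B_3-weight 1/7 and renormalizing the remaining 5/7 : 1/7 gives weights 5/6, 1/6 on B_1, B_2.
N = (5/6)·(-4, -4) + (1/6)·(-2, -2) = (-11/3, -11/3).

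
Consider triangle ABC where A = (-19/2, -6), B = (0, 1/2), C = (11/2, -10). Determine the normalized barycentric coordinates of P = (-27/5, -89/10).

Signed area of the reference triangle: [ABC] = ½·((-19/2)·(1/2−(-10)) + 0·(-10−(-6)) + (11/2)·(-6−(1/2))) = ½·(-399/4 + 0 − 143/4) = -271/4.
[PBC] = ½·((-27/5)·(1/2−(-10)) + 0·(-10−(-89/10)) + (11/2)·(-89/10−(1/2))) = ½·(-567/10 + 0 − 517/10) = -271/5, so the A-coordinate is (-271/5)/(-271/4) = 4/5.
[APC] = ½·((-19/2)·(-89/10−(-10)) + (-27/5)·(-10−(-6)) + (11/2)·(-6−(-89/10))) = ½·(-209/20 + 108/5 + 319/20) = 271/20, so the B-coordinate is -1/5.
[ABP] = ½·((-19/2)·(1/2−(-89/10)) + 0·(-89/10−(-6)) + (-27/5)·(-6−(1/2))) = ½·(-893/10 + 0 + 351/10) = -271/10, so the C-coordinate is 2/5.

(4/5, -1/5, 2/5)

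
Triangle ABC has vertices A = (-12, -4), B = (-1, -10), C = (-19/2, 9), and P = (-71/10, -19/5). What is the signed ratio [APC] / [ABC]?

2/5

[ABC] = ½·((-12)·(-10−9) + (-1)·(9−(-4)) + (-19/2)·(-4−(-10))) = ½·(228 − 13 − 57) = 79.
[APC] = ½·((-12)·(-19/5−9) + (-71/10)·(9−(-4)) + (-19/2)·(-4−(-19/5))) = ½·(768/5 − 923/10 + 19/10) = 158/5, so the ratio is (158/5)/79 = 2/5.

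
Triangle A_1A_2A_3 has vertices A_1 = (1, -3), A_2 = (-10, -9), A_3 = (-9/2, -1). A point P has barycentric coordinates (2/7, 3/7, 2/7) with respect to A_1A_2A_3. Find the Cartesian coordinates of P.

(-37/7, -5)

P = (2/7)·A_1 + (3/7)·A_2 + (2/7)·A_3.
x-coordinate: (2/7)·1 + (3/7)·(-10) + (2/7)·(-9/2) = -37/7.
y-coordinate: (2/7)·(-3) + (3/7)·(-9) + (2/7)·(-1) = -5.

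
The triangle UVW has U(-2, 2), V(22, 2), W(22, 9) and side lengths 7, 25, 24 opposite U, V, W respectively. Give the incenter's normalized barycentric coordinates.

The incenter has barycentric coordinates proportional to the opposite side lengths: (7 : 25 : 24).
Normalizing by 7+25+24 = 56 gives (1/8, 25/56, 3/7).

(1/8, 25/56, 3/7)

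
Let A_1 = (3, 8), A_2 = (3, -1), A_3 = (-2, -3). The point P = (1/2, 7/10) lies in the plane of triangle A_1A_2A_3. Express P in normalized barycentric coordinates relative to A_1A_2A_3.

Signed area of the reference triangle: [A_1A_2A_3] = ½·(3·(-1−(-3)) + 3·(-3−8) + (-2)·(8−(-1))) = ½·(6 − 33 − 18) = -45/2.
[PA_2A_3] = ½·((1/2)·(-1−(-3)) + 3·(-3−(7/10)) + (-2)·(7/10−(-1))) = ½·(1 − 111/10 − 17/5) = -27/4, so the A_1-coordinate is (-27/4)/(-45/2) = 3/10.
[A_1PA_3] = ½·(3·(7/10−(-3)) + (1/2)·(-3−8) + (-2)·(8−(7/10))) = ½·(111/10 − 11/2 − 73/5) = -9/2, so the A_2-coordinate is 1/5.
[A_1A_2P] = ½·(3·(-1−(7/10)) + 3·(7/10−8) + (1/2)·(8−(-1))) = ½·(-51/10 − 219/10 + 9/2) = -45/4, so the A_3-coordinate is 1/2.
Check: 3/10 + 1/5 + 1/2 = 1.

(3/10, 1/5, 1/2)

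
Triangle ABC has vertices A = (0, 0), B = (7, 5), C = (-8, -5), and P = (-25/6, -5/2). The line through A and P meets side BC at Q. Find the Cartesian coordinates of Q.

Barycentric coordinates of P with respect to ABC: (1/6, 1/6, 2/3).
On side BC the A-coordinate is zero; dropping P's A-weight 1/6 and renormalizing the remaining 1/6 : 2/3 gives weights 1/5, 4/5 on B, C.
Q = (1/5)·(7, 5) + (4/5)·(-8, -5) = (-5, -3).

(-5, -3)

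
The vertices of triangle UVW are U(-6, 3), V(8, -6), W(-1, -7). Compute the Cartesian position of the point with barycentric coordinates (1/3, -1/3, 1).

(-17/3, -4)

P = (1/3)·U + (-1/3)·V + 1·W.
x-coordinate: (1/3)·(-6) + (-1/3)·8 + 1·(-1) = -17/3.
y-coordinate: (1/3)·3 + (-1/3)·(-6) + 1·(-7) = -4.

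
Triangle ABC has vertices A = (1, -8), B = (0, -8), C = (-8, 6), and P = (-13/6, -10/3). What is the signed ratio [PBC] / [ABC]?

1/2

[ABC] = ½·(1·(-8−6) + 0·(6−(-8)) + (-8)·(-8−(-8))) = ½·(-14 + 0 + 0) = -7.
[PBC] = ½·((-13/6)·(-8−6) + 0·(6−(-10/3)) + (-8)·(-10/3−(-8))) = ½·(91/3 + 0 − 112/3) = -7/2, so the ratio is (-7/2)/(-7) = 1/2.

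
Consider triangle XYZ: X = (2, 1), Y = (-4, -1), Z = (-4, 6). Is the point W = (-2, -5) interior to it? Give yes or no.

no

Barycentric coordinates of W: (1/3, 4/3, -2/3).
The three coordinates are positive, positive, negative; a point is interior exactly when all three are positive.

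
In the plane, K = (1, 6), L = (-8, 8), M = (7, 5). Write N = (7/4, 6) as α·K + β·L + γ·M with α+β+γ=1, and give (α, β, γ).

Signed area of the reference triangle: [KLM] = ½·(1·(8−5) + (-8)·(5−6) + 7·(6−8)) = ½·(3 + 8 − 14) = -3/2.
[NLM] = ½·((7/4)·(8−5) + (-8)·(5−6) + 7·(6−8)) = ½·(21/4 + 8 − 14) = -3/8, so the K-coordinate is (-3/8)/(-3/2) = 1/4.
[KNM] = ½·(1·(6−5) + (7/4)·(5−6) + 7·(6−6)) = ½·(1 − 7/4 + 0) = -3/8, so the L-coordinate is 1/4.
[KLN] = ½·(1·(8−6) + (-8)·(6−6) + (7/4)·(6−8)) = ½·(2 + 0 − 7/2) = -3/4, so the M-coordinate is 1/2.
Check: 1/4 + 1/4 + 1/2 = 1.

(1/4, 1/4, 1/2)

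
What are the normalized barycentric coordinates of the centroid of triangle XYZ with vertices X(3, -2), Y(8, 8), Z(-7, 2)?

(1/3, 1/3, 1/3)

The centroid is the average of the vertices, so each weight is 1/3.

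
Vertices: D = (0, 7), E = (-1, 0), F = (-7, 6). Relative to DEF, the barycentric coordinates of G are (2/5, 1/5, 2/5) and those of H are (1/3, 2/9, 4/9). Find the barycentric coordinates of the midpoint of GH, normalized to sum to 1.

Since both coordinate triples sum to 1, the midpoint's barycentrics are the componentwise average.
(2/5+1/3)/2 = 11/30; similarly 19/90 and 19/45.

(11/30, 19/90, 19/45)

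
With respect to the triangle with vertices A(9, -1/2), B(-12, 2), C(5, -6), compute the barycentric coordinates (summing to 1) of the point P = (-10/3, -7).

(-2/3, 1/3, 4/3)

Signed area of the reference triangle: [ABC] = ½·(9·(2−(-6)) + (-12)·(-6−(-1/2)) + 5·(-1/2−2)) = ½·(72 + 66 − 25/2) = 251/4.
[PBC] = ½·((-10/3)·(2−(-6)) + (-12)·(-6−(-7)) + 5·(-7−2)) = ½·(-80/3 − 12 − 45) = -251/6, so the A-coordinate is (-251/6)/(251/4) = -2/3.
[APC] = ½·(9·(-7−(-6)) + (-10/3)·(-6−(-1/2)) + 5·(-1/2−(-7))) = ½·(-9 + 55/3 + 65/2) = 251/12, so the B-coordinate is 1/3.
[ABP] = ½·(9·(2−(-7)) + (-12)·(-7−(-1/2)) + (-10/3)·(-1/2−2)) = ½·(81 + 78 + 25/3) = 251/3, so the C-coordinate is 4/3.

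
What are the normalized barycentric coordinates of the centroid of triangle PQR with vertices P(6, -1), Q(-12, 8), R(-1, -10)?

(1/3, 1/3, 1/3)

The centroid is the average of the vertices, so each weight is 1/3.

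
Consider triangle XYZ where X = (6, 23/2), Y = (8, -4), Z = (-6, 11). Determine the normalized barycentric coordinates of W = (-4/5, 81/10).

(1/5, 1/5, 3/5)

Signed area of the reference triangle: [XYZ] = ½·(6·(-4−11) + 8·(11−(23/2)) + (-6)·(23/2−(-4))) = ½·(-90 − 4 − 93) = -187/2.
[WYZ] = ½·((-4/5)·(-4−11) + 8·(11−(81/10)) + (-6)·(81/10−(-4))) = ½·(12 + 116/5 − 363/5) = -187/10, so the X-coordinate is (-187/10)/(-187/2) = 1/5.
[XWZ] = ½·(6·(81/10−11) + (-4/5)·(11−(23/2)) + (-6)·(23/2−(81/10))) = ½·(-87/5 + 2/5 − 102/5) = -187/10, so the Y-coordinate is 1/5.
[XYW] = ½·(6·(-4−(81/10)) + 8·(81/10−(23/2)) + (-4/5)·(23/2−(-4))) = ½·(-363/5 − 136/5 − 62/5) = -561/10, so the Z-coordinate is 3/5.
Check: 1/5 + 1/5 + 3/5 = 1.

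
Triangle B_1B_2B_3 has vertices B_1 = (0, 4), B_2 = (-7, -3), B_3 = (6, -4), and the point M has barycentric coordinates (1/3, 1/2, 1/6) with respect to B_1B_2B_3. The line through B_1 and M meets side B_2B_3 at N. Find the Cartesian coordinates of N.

(-15/4, -13/4)

Line B_1M meets B_2B_3 where the B_1-coordinate vanishes; zeroing M's B_1-weight and renormalizing leaves B_2, B_3-weights 1/2 : 1/6 → (3/4, 1/4).
So N = (3/4)·B_2 + (1/4)·B_3 = (-15/4, -13/4).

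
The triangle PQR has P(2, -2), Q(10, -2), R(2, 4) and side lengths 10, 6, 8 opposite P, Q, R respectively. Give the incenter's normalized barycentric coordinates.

The incenter has barycentric coordinates proportional to the opposite side lengths: (10 : 6 : 8).
Normalizing by 10+6+8 = 24 gives (5/12, 1/4, 1/3).

(5/12, 1/4, 1/3)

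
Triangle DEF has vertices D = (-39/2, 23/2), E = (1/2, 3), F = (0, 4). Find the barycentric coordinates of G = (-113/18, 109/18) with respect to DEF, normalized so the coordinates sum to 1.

Signed area of the reference triangle: [DEF] = ½·((-39/2)·(3−4) + (1/2)·(4−(23/2)) + 0·(23/2−3)) = ½·(39/2 − 15/4 + 0) = 63/8.
[GEF] = ½·((-113/18)·(3−4) + (1/2)·(4−(109/18)) + 0·(109/18−3)) = ½·(113/18 − 37/36 + 0) = 21/8, so the D-coordinate is (21/8)/(63/8) = 1/3.
[DGF] = ½·((-39/2)·(109/18−4) + (-113/18)·(4−(23/2)) + 0·(23/2−(109/18))) = ½·(-481/12 + 565/12 + 0) = 7/2, so the E-coordinate is 4/9.
[DEG] = ½·((-39/2)·(3−(109/18)) + (1/2)·(109/18−(23/2)) + (-113/18)·(23/2−3)) = ½·(715/12 − 49/18 − 1921/36) = 7/4, so the F-coordinate is 2/9.
Check: 1/3 + 4/9 + 2/9 = 1.

(1/3, 4/9, 2/9)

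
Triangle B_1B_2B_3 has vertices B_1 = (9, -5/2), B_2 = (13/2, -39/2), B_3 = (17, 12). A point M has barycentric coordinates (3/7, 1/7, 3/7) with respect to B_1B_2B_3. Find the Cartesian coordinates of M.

(169/14, 9/7)

M = (3/7)·B_1 + (1/7)·B_2 + (3/7)·B_3.
x-coordinate: (3/7)·9 + (1/7)·(13/2) + (3/7)·17 = 169/14.
y-coordinate: (3/7)·(-5/2) + (1/7)·(-39/2) + (3/7)·12 = 9/7.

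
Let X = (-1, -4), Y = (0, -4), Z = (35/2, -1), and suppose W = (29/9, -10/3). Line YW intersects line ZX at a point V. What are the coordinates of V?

(29/8, -13/4)

Barycentric coordinates of W with respect to XYZ: (2/3, 1/9, 2/9).
On side ZX the Y-coordinate is zero; dropping W's Y-weight 1/9 and renormalizing the remaining 2/9 : 2/3 gives weights 1/4, 3/4 on Z, X.
V = (1/4)·(35/2, -1) + (3/4)·(-1, -4) = (29/8, -13/4).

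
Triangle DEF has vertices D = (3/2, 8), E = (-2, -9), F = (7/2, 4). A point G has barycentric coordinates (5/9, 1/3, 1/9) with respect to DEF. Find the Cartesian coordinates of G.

G = (5/9)·D + (1/3)·E + (1/9)·F.
x-coordinate: (5/9)·(3/2) + (1/3)·(-2) + (1/9)·(7/2) = 5/9.
y-coordinate: (5/9)·8 + (1/3)·(-9) + (1/9)·4 = 17/9.

(5/9, 17/9)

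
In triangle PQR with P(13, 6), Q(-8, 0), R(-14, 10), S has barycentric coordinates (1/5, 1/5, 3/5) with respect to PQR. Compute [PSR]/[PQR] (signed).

The signed ratio [PSR]/[PQR] equals the barycentric coordinate of S at vertex Q, which is 1/5.

1/5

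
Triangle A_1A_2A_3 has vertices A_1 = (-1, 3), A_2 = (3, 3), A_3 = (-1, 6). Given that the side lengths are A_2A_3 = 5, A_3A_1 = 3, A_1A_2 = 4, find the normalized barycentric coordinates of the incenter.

The incenter has barycentric coordinates proportional to the opposite side lengths: (5 : 3 : 4).
Normalizing by 5+3+4 = 12 gives (5/12, 1/4, 1/3).

(5/12, 1/4, 1/3)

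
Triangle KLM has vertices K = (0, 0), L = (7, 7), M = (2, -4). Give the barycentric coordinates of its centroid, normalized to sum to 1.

The centroid is the average of the vertices, so each weight is 1/3.

(1/3, 1/3, 1/3)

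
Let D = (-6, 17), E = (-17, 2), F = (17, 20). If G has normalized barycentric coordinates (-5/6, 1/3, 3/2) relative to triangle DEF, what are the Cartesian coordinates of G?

(149/6, 33/2)

G = (-5/6)·D + (1/3)·E + (3/2)·F.
x-coordinate: (-5/6)·(-6) + (1/3)·(-17) + (3/2)·17 = 149/6.
y-coordinate: (-5/6)·17 + (1/3)·2 + (3/2)·20 = 33/2.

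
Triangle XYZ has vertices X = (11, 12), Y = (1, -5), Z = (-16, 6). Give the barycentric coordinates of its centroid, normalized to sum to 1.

(1/3, 1/3, 1/3)

The centroid is the average of the vertices, so each weight is 1/3.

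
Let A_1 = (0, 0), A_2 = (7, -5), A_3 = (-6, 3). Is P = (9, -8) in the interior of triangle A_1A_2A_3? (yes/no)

Barycentric coordinates of P: (-23/9, 7/3, 11/9).
The three coordinates are negative, positive, positive; a point is interior exactly when all three are positive.

no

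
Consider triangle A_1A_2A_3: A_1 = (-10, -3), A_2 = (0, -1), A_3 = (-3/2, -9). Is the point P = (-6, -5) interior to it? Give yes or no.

Barycentric coordinates of P: (6/11, 1/11, 4/11).
The three coordinates are positive, positive, positive; a point is interior exactly when all three are positive.

yes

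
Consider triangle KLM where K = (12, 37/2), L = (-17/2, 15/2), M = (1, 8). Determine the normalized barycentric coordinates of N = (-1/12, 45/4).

Signed area of the reference triangle: [KLM] = ½·(12·(15/2−8) + (-17/2)·(8−(37/2)) + 1·(37/2−(15/2))) = ½·(-6 + 357/4 + 11) = 377/8.
[NLM] = ½·((-1/12)·(15/2−8) + (-17/2)·(8−(45/4)) + 1·(45/4−(15/2))) = ½·(1/24 + 221/8 + 15/4) = 377/24, so the K-coordinate is (377/24)/(377/8) = 1/3.
[KNM] = ½·(12·(45/4−8) + (-1/12)·(8−(37/2)) + 1·(37/2−(45/4))) = ½·(39 + 7/8 + 29/4) = 377/16, so the L-coordinate is 1/2.
[KLN] = ½·(12·(15/2−(45/4)) + (-17/2)·(45/4−(37/2)) + (-1/12)·(37/2−(15/2))) = ½·(-45 + 493/8 − 11/12) = 377/48, so the M-coordinate is 1/6.

(1/3, 1/2, 1/6)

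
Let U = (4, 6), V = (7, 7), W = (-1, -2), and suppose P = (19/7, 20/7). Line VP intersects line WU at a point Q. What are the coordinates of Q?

(1, 6/5)

Barycentric coordinates of P with respect to UVW: (2/7, 2/7, 3/7).
On side WU the V-coordinate is zero; dropping P's V-weight 2/7 and renormalizing the remaining 3/7 : 2/7 gives weights 3/5, 2/5 on W, U.
Q = (3/5)·(-1, -2) + (2/5)·(4, 6) = (1, 6/5).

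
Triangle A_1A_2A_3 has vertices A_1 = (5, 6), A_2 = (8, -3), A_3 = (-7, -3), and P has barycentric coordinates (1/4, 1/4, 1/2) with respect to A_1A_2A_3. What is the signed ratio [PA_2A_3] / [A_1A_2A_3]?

1/4

The signed ratio [PA_2A_3]/[A_1A_2A_3] equals the barycentric coordinate of P at vertex A_1, which is 1/4.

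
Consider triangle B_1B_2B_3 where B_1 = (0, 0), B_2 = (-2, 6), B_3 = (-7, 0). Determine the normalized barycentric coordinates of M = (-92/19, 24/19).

(3/19, 4/19, 12/19)

Signed area of the reference triangle: [B_1B_2B_3] = ½·(0·(6−0) + (-2)·(0−0) + (-7)·(0−6)) = ½·(0 + 0 + 42) = 21.
[MB_2B_3] = ½·((-92/19)·(6−0) + (-2)·(0−(24/19)) + (-7)·(24/19−6)) = ½·(-552/19 + 48/19 + 630/19) = 63/19, so the B_1-coordinate is (63/19)/21 = 3/19.
[B_1MB_3] = ½·(0·(24/19−0) + (-92/19)·(0−0) + (-7)·(0−(24/19))) = ½·(0 + 0 + 168/19) = 84/19, so the B_2-coordinate is 4/19.
[B_1B_2M] = ½·(0·(6−(24/19)) + (-2)·(24/19−0) + (-92/19)·(0−6)) = ½·(0 − 48/19 + 552/19) = 252/19, so the B_3-coordinate is 12/19.
Check: 3/19 + 4/19 + 12/19 = 1.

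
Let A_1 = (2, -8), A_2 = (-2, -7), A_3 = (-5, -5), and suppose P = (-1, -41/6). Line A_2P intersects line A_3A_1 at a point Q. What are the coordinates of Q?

Barycentric coordinates of P with respect to A_1A_2A_3: (1/2, 1/6, 1/3).
On side A_3A_1 the A_2-coordinate is zero; dropping P's A_2-weight 1/6 and renormalizing the remaining 1/3 : 1/2 gives weights 2/5, 3/5 on A_3, A_1.
Q = (2/5)·(-5, -5) + (3/5)·(2, -8) = (-4/5, -34/5).

(-4/5, -34/5)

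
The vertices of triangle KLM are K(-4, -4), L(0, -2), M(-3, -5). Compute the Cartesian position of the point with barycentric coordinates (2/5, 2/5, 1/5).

N = (2/5)·K + (2/5)·L + (1/5)·M.
x-coordinate: (2/5)·(-4) + (2/5)·0 + (1/5)·(-3) = -11/5.
y-coordinate: (2/5)·(-4) + (2/5)·(-2) + (1/5)·(-5) = -17/5.

(-11/5, -17/5)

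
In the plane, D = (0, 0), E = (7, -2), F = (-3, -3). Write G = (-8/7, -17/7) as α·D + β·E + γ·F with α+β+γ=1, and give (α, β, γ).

Signed area of the reference triangle: [DEF] = ½·(0·(-2−(-3)) + 7·(-3−0) + (-3)·(0−(-2))) = ½·(0 − 21 − 6) = -27/2.
[GEF] = ½·((-8/7)·(-2−(-3)) + 7·(-3−(-17/7)) + (-3)·(-17/7−(-2))) = ½·(-8/7 − 4 + 9/7) = -27/14, so the D-coordinate is (-27/14)/(-27/2) = 1/7.
[DGF] = ½·(0·(-17/7−(-3)) + (-8/7)·(-3−0) + (-3)·(0−(-17/7))) = ½·(0 + 24/7 − 51/7) = -27/14, so the E-coordinate is 1/7.
[DEG] = ½·(0·(-2−(-17/7)) + 7·(-17/7−0) + (-8/7)·(0−(-2))) = ½·(0 − 17 − 16/7) = -135/14, so the F-coordinate is 5/7.
Check: 1/7 + 1/7 + 5/7 = 1.

(1/7, 1/7, 5/7)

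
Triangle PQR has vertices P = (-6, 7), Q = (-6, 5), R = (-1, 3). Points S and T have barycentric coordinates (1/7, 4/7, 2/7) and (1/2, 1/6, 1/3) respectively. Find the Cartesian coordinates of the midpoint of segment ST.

Barycentric coordinates of the midpoint are the average: (9/28, 31/84, 13/42).
Converting: (9/28)·P + (31/84)·Q + (13/42)·R = (-187/42, 211/42).

(-187/42, 211/42)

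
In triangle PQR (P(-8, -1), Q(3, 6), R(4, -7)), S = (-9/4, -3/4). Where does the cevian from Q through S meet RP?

Barycentric coordinates of S with respect to PQR: (1/2, 1/4, 1/4).
On side RP the Q-coordinate is zero; dropping S's Q-weight 1/4 and renormalizing the remaining 1/4 : 1/2 gives weights 1/3, 2/3 on R, P.
T = (1/3)·(4, -7) + (2/3)·(-8, -1) = (-4, -3).

(-4, -3)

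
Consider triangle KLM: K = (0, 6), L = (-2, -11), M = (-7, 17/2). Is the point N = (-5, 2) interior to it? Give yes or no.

yes

Barycentric coordinates of N: (13/248, 81/248, 77/124).
The three coordinates are positive, positive, positive; a point is interior exactly when all three are positive.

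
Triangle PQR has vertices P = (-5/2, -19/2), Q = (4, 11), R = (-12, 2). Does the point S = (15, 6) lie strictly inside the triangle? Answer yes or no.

Barycentric coordinates of S: (358/539, 697/539, -516/539).
The three coordinates are positive, positive, negative; a point is interior exactly when all three are positive.

no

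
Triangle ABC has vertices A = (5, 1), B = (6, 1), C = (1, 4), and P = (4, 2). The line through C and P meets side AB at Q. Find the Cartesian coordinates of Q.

(11/2, 1)

Barycentric coordinates of P with respect to ABC: (1/3, 1/3, 1/3).
On side AB the C-coordinate is zero; dropping P's C-weight 1/3 and renormalizing the remaining 1/3 : 1/3 gives weights 1/2, 1/2 on A, B.
Q = (1/2)·(5, 1) + (1/2)·(6, 1) = (11/2, 1).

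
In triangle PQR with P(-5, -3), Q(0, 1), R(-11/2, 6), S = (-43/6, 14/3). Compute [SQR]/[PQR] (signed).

1/3

[PQR] = ½·((-5)·(1−6) + 0·(6−(-3)) + (-11/2)·(-3−1)) = ½·(25 + 0 + 22) = 47/2.
[SQR] = ½·((-43/6)·(1−6) + 0·(6−(14/3)) + (-11/2)·(14/3−1)) = ½·(215/6 + 0 − 121/6) = 47/6, so the ratio is (47/6)/(47/2) = 1/3.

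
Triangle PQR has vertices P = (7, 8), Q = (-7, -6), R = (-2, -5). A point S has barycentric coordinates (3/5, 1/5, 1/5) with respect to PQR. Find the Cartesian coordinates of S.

S = (3/5)·P + (1/5)·Q + (1/5)·R.
x-coordinate: (3/5)·7 + (1/5)·(-7) + (1/5)·(-2) = 12/5.
y-coordinate: (3/5)·8 + (1/5)·(-6) + (1/5)·(-5) = 13/5.

(12/5, 13/5)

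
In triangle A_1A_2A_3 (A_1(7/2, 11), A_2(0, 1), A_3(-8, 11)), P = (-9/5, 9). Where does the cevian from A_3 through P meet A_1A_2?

(7/3, 23/3)

Barycentric coordinates of P with respect to A_1A_2A_3: (2/5, 1/5, 2/5).
On side A_1A_2 the A_3-coordinate is zero; dropping P's A_3-weight 2/5 and renormalizing the remaining 2/5 : 1/5 gives weights 2/3, 1/3 on A_1, A_2.
Q = (2/3)·(7/2, 11) + (1/3)·(0, 1) = (7/3, 23/3).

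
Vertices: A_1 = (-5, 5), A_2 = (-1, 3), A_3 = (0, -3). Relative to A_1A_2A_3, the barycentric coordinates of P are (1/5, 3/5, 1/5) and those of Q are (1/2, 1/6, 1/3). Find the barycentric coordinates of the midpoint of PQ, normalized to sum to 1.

Since both coordinate triples sum to 1, the midpoint's barycentrics are the componentwise average.
(1/5+1/2)/2 = 7/20; similarly 23/60 and 4/15.

(7/20, 23/60, 4/15)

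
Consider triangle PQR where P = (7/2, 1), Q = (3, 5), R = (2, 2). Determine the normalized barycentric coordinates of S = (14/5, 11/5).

Signed area of the reference triangle: [PQR] = ½·((7/2)·(5−2) + 3·(2−1) + 2·(1−5)) = ½·(21/2 + 3 − 8) = 11/4.
[SQR] = ½·((14/5)·(5−2) + 3·(2−(11/5)) + 2·(11/5−5)) = ½·(42/5 − 3/5 − 28/5) = 11/10, so the P-coordinate is (11/10)/(11/4) = 2/5.
[PSR] = ½·((7/2)·(11/5−2) + (14/5)·(2−1) + 2·(1−(11/5))) = ½·(7/10 + 14/5 − 12/5) = 11/20, so the Q-coordinate is 1/5.
[PQS] = ½·((7/2)·(5−(11/5)) + 3·(11/5−1) + (14/5)·(1−5)) = ½·(49/5 + 18/5 − 56/5) = 11/10, so the R-coordinate is 2/5.
Check: 2/5 + 1/5 + 2/5 = 1.

(2/5, 1/5, 2/5)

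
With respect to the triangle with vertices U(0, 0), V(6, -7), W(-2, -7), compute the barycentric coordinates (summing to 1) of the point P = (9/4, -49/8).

(1/8, 1/2, 3/8)

Signed area of the reference triangle: [UVW] = ½·(0·(-7−(-7)) + 6·(-7−0) + (-2)·(0−(-7))) = ½·(0 − 42 − 14) = -28.
[PVW] = ½·((9/4)·(-7−(-7)) + 6·(-7−(-49/8)) + (-2)·(-49/8−(-7))) = ½·(0 − 21/4 − 7/4) = -7/2, so the U-coordinate is (-7/2)/(-28) = 1/8.
[UPW] = ½·(0·(-49/8−(-7)) + (9/4)·(-7−0) + (-2)·(0−(-49/8))) = ½·(0 − 63/4 − 49/4) = -14, so the V-coordinate is 1/2.
[UVP] = ½·(0·(-7−(-49/8)) + 6·(-49/8−0) + (9/4)·(0−(-7))) = ½·(0 − 147/4 + 63/4) = -21/2, so the W-coordinate is 3/8.
Check: 1/8 + 1/2 + 3/8 = 1.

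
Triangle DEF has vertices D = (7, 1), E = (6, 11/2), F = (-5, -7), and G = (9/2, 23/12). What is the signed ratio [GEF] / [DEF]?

1/3

[DEF] = ½·(7·(11/2−(-7)) + 6·(-7−1) + (-5)·(1−(11/2))) = ½·(175/2 − 48 + 45/2) = 31.
[GEF] = ½·((9/2)·(11/2−(-7)) + 6·(-7−(23/12)) + (-5)·(23/12−(11/2))) = ½·(225/4 − 107/2 + 215/12) = 31/3, so the ratio is (31/3)/31 = 1/3.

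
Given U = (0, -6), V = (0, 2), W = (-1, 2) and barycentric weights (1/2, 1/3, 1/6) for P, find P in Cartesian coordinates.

(-1/6, -2)

P = (1/2)·U + (1/3)·V + (1/6)·W.
x-coordinate: (1/2)·0 + (1/3)·0 + (1/6)·(-1) = -1/6.
y-coordinate: (1/2)·(-6) + (1/3)·2 + (1/6)·2 = -2.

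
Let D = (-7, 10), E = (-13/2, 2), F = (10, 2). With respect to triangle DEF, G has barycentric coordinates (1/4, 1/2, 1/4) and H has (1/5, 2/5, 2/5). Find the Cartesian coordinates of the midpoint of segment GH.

(-5/4, 19/5)

Barycentric coordinates of the midpoint are the average: (9/40, 9/20, 13/40).
Converting: (9/40)·D + (9/20)·E + (13/40)·F = (-5/4, 19/5).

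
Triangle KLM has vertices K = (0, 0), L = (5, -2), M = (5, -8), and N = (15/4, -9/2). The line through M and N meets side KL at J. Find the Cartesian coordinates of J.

Barycentric coordinates of N with respect to KLM: (1/4, 1/4, 1/2).
On side KL the M-coordinate is zero; dropping N's M-weight 1/2 and renormalizing the remaining 1/4 : 1/4 gives weights 1/2, 1/2 on K, L.
J = (1/2)·(0, 0) + (1/2)·(5, -2) = (5/2, -1).

(5/2, -1)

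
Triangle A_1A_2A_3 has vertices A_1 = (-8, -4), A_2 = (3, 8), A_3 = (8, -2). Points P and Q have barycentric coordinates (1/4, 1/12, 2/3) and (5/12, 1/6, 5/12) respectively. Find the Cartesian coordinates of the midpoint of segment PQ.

(49/24, -17/12)

Barycentric coordinates of the midpoint are the average: (1/3, 1/8, 13/24).
Converting: (1/3)·A_1 + (1/8)·A_2 + (13/24)·A_3 = (49/24, -17/12).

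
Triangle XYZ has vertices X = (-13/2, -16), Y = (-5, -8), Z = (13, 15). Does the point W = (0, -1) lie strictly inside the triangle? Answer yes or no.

Barycentric coordinates of W: (-22/219, 182/219, 59/219).
The three coordinates are negative, positive, positive; a point is interior exactly when all three are positive.

no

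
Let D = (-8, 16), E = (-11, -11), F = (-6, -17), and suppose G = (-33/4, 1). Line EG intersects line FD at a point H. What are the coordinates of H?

Barycentric coordinates of G with respect to DEF: (1/2, 1/4, 1/4).
On side FD the E-coordinate is zero; dropping G's E-weight 1/4 and renormalizing the remaining 1/4 : 1/2 gives weights 1/3, 2/3 on F, D.
H = (1/3)·(-6, -17) + (2/3)·(-8, 16) = (-22/3, 5).

(-22/3, 5)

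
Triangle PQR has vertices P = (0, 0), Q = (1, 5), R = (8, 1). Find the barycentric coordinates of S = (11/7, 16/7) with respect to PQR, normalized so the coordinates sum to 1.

(3/7, 3/7, 1/7)

Signed area of the reference triangle: [PQR] = ½·(0·(5−1) + 1·(1−0) + 8·(0−5)) = ½·(0 + 1 − 40) = -39/2.
[SQR] = ½·((11/7)·(5−1) + 1·(1−(16/7)) + 8·(16/7−5)) = ½·(44/7 − 9/7 − 152/7) = -117/14, so the P-coordinate is (-117/14)/(-39/2) = 3/7.
[PSR] = ½·(0·(16/7−1) + (11/7)·(1−0) + 8·(0−(16/7))) = ½·(0 + 11/7 − 128/7) = -117/14, so the Q-coordinate is 3/7.
[PQS] = ½·(0·(5−(16/7)) + 1·(16/7−0) + (11/7)·(0−5)) = ½·(0 + 16/7 − 55/7) = -39/14, so the R-coordinate is 1/7.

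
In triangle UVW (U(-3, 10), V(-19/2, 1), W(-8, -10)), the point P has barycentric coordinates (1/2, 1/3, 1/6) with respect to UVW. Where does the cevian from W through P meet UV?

Line WP meets UV where the W-coordinate vanishes; zeroing P's W-weight and renormalizing leaves U, V-weights 1/2 : 1/3 → (3/5, 2/5).
So Q = (3/5)·U + (2/5)·V = (-28/5, 32/5).

(-28/5, 32/5)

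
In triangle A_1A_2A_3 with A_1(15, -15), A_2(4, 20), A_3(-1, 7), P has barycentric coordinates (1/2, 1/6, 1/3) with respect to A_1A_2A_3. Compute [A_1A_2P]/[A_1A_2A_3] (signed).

The signed ratio [A_1A_2P]/[A_1A_2A_3] equals the barycentric coordinate of P at vertex A_3, which is 1/3.

1/3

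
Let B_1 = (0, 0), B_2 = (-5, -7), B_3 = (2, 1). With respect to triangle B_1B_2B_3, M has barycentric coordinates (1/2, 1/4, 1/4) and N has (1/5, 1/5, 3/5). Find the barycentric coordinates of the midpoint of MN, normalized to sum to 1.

Since both coordinate triples sum to 1, the midpoint's barycentrics are the componentwise average.
(1/2+1/5)/2 = 7/20; similarly 9/40 and 17/40.

(7/20, 9/40, 17/40)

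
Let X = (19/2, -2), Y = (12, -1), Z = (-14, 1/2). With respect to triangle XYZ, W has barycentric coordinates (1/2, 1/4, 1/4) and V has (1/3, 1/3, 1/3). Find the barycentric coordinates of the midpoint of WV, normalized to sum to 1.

Since both coordinate triples sum to 1, the midpoint's barycentrics are the componentwise average.
(1/2+1/3)/2 = 5/12; similarly 7/24 and 7/24.

(5/12, 7/24, 7/24)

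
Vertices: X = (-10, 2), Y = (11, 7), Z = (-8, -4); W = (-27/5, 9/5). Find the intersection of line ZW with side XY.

Barycentric coordinates of W with respect to XYZ: (3/5, 1/5, 1/5).
On side XY the Z-coordinate is zero; dropping W's Z-weight 1/5 and renormalizing the remaining 3/5 : 1/5 gives weights 3/4, 1/4 on X, Y.
V = (3/4)·(-10, 2) + (1/4)·(11, 7) = (-19/4, 13/4).

(-19/4, 13/4)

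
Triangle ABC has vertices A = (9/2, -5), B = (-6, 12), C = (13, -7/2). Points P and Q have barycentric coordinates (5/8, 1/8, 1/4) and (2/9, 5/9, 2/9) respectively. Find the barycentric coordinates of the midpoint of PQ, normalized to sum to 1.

Since both coordinate triples sum to 1, the midpoint's barycentrics are the componentwise average.
(5/8+2/9)/2 = 61/144; similarly 49/144 and 17/72.

(61/144, 49/144, 17/72)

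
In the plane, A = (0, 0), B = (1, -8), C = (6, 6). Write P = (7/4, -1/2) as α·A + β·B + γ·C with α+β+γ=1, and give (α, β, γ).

(1/2, 1/4, 1/4)

Signed area of the reference triangle: [ABC] = ½·(0·(-8−6) + 1·(6−0) + 6·(0−(-8))) = ½·(0 + 6 + 48) = 27.
[PBC] = ½·((7/4)·(-8−6) + 1·(6−(-1/2)) + 6·(-1/2−(-8))) = ½·(-49/2 + 13/2 + 45) = 27/2, so the A-coordinate is (27/2)/27 = 1/2.
[APC] = ½·(0·(-1/2−6) + (7/4)·(6−0) + 6·(0−(-1/2))) = ½·(0 + 21/2 + 3) = 27/4, so the B-coordinate is 1/4.
[ABP] = ½·(0·(-8−(-1/2)) + 1·(-1/2−0) + (7/4)·(0−(-8))) = ½·(0 − 1/2 + 14) = 27/4, so the C-coordinate is 1/4.
Check: 1/2 + 1/4 + 1/4 = 1.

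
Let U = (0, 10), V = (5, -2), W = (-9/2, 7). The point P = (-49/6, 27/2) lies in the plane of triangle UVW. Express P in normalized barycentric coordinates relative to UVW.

(5/12, -7/12, 7/6)

Signed area of the reference triangle: [UVW] = ½·(0·(-2−7) + 5·(7−10) + (-9/2)·(10−(-2))) = ½·(0 − 15 − 54) = -69/2.
[PVW] = ½·((-49/6)·(-2−7) + 5·(7−(27/2)) + (-9/2)·(27/2−(-2))) = ½·(147/2 − 65/2 − 279/4) = -115/8, so the U-coordinate is (-115/8)/(-69/2) = 5/12.
[UPW] = ½·(0·(27/2−7) + (-49/6)·(7−10) + (-9/2)·(10−(27/2))) = ½·(0 + 49/2 + 63/4) = 161/8, so the V-coordinate is -7/12.
[UVP] = ½·(0·(-2−(27/2)) + 5·(27/2−10) + (-49/6)·(10−(-2))) = ½·(0 + 35/2 − 98) = -161/4, so the W-coordinate is 7/6.
Check: 5/12 − 7/12 + 7/6 = 1.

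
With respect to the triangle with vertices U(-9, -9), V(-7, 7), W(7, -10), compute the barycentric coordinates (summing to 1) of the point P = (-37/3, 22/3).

(1/3, 1, -1/3)

Signed area of the reference triangle: [UVW] = ½·((-9)·(7−(-10)) + (-7)·(-10−(-9)) + 7·(-9−7)) = ½·(-153 + 7 − 112) = -129.
[PVW] = ½·((-37/3)·(7−(-10)) + (-7)·(-10−(22/3)) + 7·(22/3−7)) = ½·(-629/3 + 364/3 + 7/3) = -43, so the U-coordinate is (-43)/(-129) = 1/3.
[UPW] = ½·((-9)·(22/3−(-10)) + (-37/3)·(-10−(-9)) + 7·(-9−(22/3))) = ½·(-156 + 37/3 − 343/3) = -129, so the V-coordinate is 1.
[UVP] = ½·((-9)·(7−(22/3)) + (-7)·(22/3−(-9)) + (-37/3)·(-9−7)) = ½·(3 − 343/3 + 592/3) = 43, so the W-coordinate is -1/3.
Check: 1/3 + 1 − 1/3 = 1.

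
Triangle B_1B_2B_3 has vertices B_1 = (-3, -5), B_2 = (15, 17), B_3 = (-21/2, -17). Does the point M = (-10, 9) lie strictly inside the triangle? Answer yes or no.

no

Barycentric coordinates of M: (38/3, -63/17, -406/51).
The three coordinates are positive, negative, negative; a point is interior exactly when all three are positive.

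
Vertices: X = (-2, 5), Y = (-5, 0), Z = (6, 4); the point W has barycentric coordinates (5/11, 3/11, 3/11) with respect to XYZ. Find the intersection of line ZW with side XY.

Line ZW meets XY where the Z-coordinate vanishes; zeroing W's Z-weight and renormalizing leaves X, Y-weights 5/11 : 3/11 → (5/8, 3/8).
So V = (5/8)·X + (3/8)·Y = (-25/8, 25/8).

(-25/8, 25/8)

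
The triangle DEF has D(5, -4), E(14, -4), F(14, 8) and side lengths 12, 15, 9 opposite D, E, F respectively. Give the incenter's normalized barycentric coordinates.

(1/3, 5/12, 1/4)

The incenter has barycentric coordinates proportional to the opposite side lengths: (12 : 15 : 9).
Normalizing by 12+15+9 = 36 gives (1/3, 5/12, 1/4).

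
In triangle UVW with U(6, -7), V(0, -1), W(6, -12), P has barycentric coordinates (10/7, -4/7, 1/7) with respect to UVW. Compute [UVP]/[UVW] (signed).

The signed ratio [UVP]/[UVW] equals the barycentric coordinate of P at vertex W, which is 1/7.

1/7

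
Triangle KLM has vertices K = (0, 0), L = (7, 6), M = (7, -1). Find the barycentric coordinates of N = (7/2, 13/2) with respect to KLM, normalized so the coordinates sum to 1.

Signed area of the reference triangle: [KLM] = ½·(0·(6−(-1)) + 7·(-1−0) + 7·(0−6)) = ½·(0 − 7 − 42) = -49/2.
[NLM] = ½·((7/2)·(6−(-1)) + 7·(-1−(13/2)) + 7·(13/2−6)) = ½·(49/2 − 105/2 + 7/2) = -49/4, so the K-coordinate is (-49/4)/(-49/2) = 1/2.
[KNM] = ½·(0·(13/2−(-1)) + (7/2)·(-1−0) + 7·(0−(13/2))) = ½·(0 − 7/2 − 91/2) = -49/2, so the L-coordinate is 1.
[KLN] = ½·(0·(6−(13/2)) + 7·(13/2−0) + (7/2)·(0−6)) = ½·(0 + 91/2 − 21) = 49/4, so the M-coordinate is -1/2.
Check: 1/2 + 1 − 1/2 = 1.

(1/2, 1, -1/2)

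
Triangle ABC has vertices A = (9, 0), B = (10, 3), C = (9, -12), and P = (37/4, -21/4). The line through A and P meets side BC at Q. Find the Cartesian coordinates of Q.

Barycentric coordinates of P with respect to ABC: (1/4, 1/4, 1/2).
On side BC the A-coordinate is zero; dropping P's A-weight 1/4 and renormalizing the remaining 1/4 : 1/2 gives weights 1/3, 2/3 on B, C.
Q = (1/3)·(10, 3) + (2/3)·(9, -12) = (28/3, -7).

(28/3, -7)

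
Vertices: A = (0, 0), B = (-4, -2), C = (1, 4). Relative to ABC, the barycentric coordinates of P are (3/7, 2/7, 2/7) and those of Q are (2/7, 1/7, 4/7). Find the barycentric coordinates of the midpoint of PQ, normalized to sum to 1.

Since both coordinate triples sum to 1, the midpoint's barycentrics are the componentwise average.
(3/7+2/7)/2 = 5/14; similarly 3/14 and 3/7.

(5/14, 3/14, 3/7)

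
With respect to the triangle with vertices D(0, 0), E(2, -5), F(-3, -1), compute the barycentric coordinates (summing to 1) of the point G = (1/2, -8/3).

(1/3, 1/2, 1/6)

Signed area of the reference triangle: [DEF] = ½·(0·(-5−(-1)) + 2·(-1−0) + (-3)·(0−(-5))) = ½·(0 − 2 − 15) = -17/2.
[GEF] = ½·((1/2)·(-5−(-1)) + 2·(-1−(-8/3)) + (-3)·(-8/3−(-5))) = ½·(-2 + 10/3 − 7) = -17/6, so the D-coordinate is (-17/6)/(-17/2) = 1/3.
[DGF] = ½·(0·(-8/3−(-1)) + (1/2)·(-1−0) + (-3)·(0−(-8/3))) = ½·(0 − 1/2 − 8) = -17/4, so the E-coordinate is 1/2.
[DEG] = ½·(0·(-5−(-8/3)) + 2·(-8/3−0) + (1/2)·(0−(-5))) = ½·(0 − 16/3 + 5/2) = -17/12, so the F-coordinate is 1/6.
Check: 1/3 + 1/2 + 1/6 = 1.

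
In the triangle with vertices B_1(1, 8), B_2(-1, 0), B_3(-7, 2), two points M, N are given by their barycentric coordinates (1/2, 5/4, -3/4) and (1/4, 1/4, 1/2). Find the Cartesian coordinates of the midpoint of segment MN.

Barycentric coordinates of the midpoint are the average: (3/8, 3/4, -1/8).
Converting: (3/8)·B_1 + (3/4)·B_2 + (-1/8)·B_3 = (1/2, 11/4).

(1/2, 11/4)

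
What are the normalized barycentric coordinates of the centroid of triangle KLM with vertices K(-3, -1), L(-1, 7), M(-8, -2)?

The centroid is the average of the vertices, so each weight is 1/3.

(1/3, 1/3, 1/3)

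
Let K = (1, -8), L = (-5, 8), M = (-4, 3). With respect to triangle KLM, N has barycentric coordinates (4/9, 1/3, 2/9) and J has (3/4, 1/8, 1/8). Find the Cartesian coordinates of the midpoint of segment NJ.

Barycentric coordinates of the midpoint are the average: (43/72, 11/48, 25/144).
Converting: (43/72)·K + (11/48)·L + (25/144)·M = (-179/144, -349/144).

(-179/144, -349/144)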